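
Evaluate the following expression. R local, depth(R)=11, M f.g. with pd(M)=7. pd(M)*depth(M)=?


pd+depth=11
depth=11-7=4
pd*depth=7*4=28


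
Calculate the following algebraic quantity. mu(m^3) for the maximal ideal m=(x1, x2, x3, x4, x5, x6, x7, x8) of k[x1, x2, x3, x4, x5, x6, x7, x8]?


Graded Nakayama: mu(m^d) = dim_k (m^d/m^(d+1)) = #degree-3 monomials in 8 vars
C(n+d-1,d)=C(10,3)=120


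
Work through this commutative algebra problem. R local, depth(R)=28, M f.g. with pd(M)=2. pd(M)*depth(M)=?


pd+depth=28
depth=28-2=26
pd*depth=2*26=52


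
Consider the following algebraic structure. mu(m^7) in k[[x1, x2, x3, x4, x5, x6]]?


C(n+d-1,d)=C(12,7)=792


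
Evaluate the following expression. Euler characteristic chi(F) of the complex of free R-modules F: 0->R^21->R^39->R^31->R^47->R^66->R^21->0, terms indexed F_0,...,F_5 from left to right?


chi = sum (-1)^i * rank:
(-1)^0*21=21
(-1)^1*39=-39
(-1)^2*31=31
(-1)^3*47=-47
(-1)^4*66=66
(-1)^5*21=-21
chi=11


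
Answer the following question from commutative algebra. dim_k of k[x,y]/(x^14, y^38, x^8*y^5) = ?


k[x,y]/I, I = (x^14, y^38, x^8*y^5)
Rect: 14x38=532. Corner: (14-8)x(38-5)=198.
dim = 532-198 = 334


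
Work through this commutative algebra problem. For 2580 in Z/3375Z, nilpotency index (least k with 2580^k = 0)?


2580^k mod 3375:
k=1: 2580
k=2: 900
k=3: 0
First zero at k = 3


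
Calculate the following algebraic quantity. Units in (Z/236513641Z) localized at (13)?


Local ring = Z/4826809Z.
phi(4826809) = 13^5*(13-1) = 4455516


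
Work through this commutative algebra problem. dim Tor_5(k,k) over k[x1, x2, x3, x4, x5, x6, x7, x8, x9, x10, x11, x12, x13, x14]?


Koszul: C(n,i)=C(14,5)=2002


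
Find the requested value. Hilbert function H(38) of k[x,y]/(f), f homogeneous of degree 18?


H(t)=d for t>=d-1.
d=18, t=38
H(38)=18


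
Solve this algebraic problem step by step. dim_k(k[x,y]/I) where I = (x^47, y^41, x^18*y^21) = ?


k[x,y]/I, I = (x^47, y^41, x^18*y^21)
Rect: 47x41=1927. Corner: (47-18)x(41-21)=580.
dim = 1927-580 = 1347


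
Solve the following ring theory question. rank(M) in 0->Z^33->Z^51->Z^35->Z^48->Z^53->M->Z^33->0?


Alt sum=0:
(-1)^0*33 + (-1)^1*51 + (-1)^2*35 + (-1)^3*48 + (-1)^4*53 + (-1)^5*? + (-1)^6*33=0
rank(M)=55


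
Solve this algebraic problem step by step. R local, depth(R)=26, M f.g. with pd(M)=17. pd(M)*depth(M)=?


pd+depth=26
depth=26-17=9
pd*depth=17*9=153


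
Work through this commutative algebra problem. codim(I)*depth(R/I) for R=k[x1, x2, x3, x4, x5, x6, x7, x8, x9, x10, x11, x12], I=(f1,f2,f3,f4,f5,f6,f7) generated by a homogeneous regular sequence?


codim=7, depth=dim(R/I)=12-7=5
Product=7*5=35


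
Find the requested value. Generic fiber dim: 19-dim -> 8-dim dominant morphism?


dim(fiber)=dim(X)-dim(Y)=19-8=11


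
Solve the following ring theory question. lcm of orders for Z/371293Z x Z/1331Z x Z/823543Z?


Exponent = lcm of the cyclic orders; pairwise coprime => product.
13^5*11^3*7^7=371293*1331*823543=406987524712769


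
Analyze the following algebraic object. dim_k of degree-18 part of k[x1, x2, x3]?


C(d+n-1,n-1)=C(20,2)=190


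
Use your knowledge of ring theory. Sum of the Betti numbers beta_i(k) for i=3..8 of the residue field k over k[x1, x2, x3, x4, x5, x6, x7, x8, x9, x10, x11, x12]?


Koszul resolution: beta_i(k)=C(n,i), n=12
C(12,3)=220, C(12,4)=495, C(12,5)=792, C(12,6)=924, C(12,7)=792, C(12,8)=495
Sum=3718


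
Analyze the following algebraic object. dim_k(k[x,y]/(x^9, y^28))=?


Basis: x^i*y^j, i<9, j<28
9*28=252


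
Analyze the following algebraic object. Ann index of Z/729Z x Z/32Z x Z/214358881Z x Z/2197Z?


Exponent = lcm of the cyclic orders; pairwise coprime => product.
3^6*2^5*11^8*13^3=729*32*214358881*2197=10986239055201696


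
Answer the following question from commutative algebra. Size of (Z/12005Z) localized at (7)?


7-primary part: 12005=7^4*5
Size=7^4=2401


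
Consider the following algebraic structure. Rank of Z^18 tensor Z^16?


rank(M(x)N) = rank(M)*rank(N)
18*16 = 288


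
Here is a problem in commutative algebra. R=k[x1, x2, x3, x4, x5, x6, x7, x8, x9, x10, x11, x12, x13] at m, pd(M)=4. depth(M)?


pd+depth=depth(R)=13
depth=13-4=9


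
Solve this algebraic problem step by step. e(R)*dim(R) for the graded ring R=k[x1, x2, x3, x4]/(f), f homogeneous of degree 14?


e(R)=deg(f)=14, dim(R)=4-1=3
e*dim=14*3=42


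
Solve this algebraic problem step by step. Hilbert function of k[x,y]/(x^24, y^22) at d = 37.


k[x,y], I = (x^24, y^22), d = 37
Need i < 24 and d-i < 22.
Range: 16 <= i <= 23.
H(37) = 8


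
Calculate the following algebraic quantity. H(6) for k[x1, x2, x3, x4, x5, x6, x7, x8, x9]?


C(d+n-1,n-1)=C(14,8)=3003


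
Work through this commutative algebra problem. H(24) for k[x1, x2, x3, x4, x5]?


C(d+n-1,n-1)=C(28,4)=20475


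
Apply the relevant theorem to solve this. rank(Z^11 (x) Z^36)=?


rank(M(x)N) = rank(M)*rank(N)
11*36 = 396


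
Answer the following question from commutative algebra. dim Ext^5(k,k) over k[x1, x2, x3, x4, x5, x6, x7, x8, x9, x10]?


C(n,i)=C(10,5)=252


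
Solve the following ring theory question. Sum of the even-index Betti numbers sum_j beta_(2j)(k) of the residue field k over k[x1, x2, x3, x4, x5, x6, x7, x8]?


Koszul resolution: beta_i(k)=C(n,i), n=8
sum_even C(8,i) = 2^(n-1) = 2^7 = 128


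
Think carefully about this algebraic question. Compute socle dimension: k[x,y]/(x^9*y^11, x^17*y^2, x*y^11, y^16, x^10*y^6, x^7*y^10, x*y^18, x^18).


Socle = ann(m) = span of standard monomials u with x*u, y*u in I (staircase corners).
Redundant generators: x^9*y^11, x*y^18
Minimal generators: x^18, x^17*y^2, x^10*y^6, x^7*y^10, x*y^11, y^16
Corners: y^15, x^6y^10, x^9y^9, x^16y^5, x^17y
Socle dim=5


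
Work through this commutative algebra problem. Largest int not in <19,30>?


gcd(19,30)=1 => F=ab-a-b=19*30-19-30=570-49=521


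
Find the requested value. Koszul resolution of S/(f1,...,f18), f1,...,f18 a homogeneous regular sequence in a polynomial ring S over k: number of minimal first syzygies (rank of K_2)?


Regular sequence => Koszul complex is the minimal free resolution.
Syz_1 minimally generated by Koszul relations f_i*e_j - f_j*e_i (i<j): mu(Syz_1) = beta_2 = C(m,2) = m(m-1)/2
m=18
18*17/2 = 153


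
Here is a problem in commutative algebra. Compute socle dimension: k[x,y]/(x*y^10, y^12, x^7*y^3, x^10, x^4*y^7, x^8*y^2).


Socle = ann(m) = span of standard monomials u with x*u, y*u in I (staircase corners).
Minimal generators: x^10, x^8*y^2, x^7*y^3, x^4*y^7, x*y^10, y^12
Corners: y^11, x^3y^9, x^6y^6, x^7y^2, x^9y
Socle dim=5


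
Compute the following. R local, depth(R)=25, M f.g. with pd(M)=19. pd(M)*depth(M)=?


pd+depth=25
depth=25-19=6
pd*depth=19*6=114


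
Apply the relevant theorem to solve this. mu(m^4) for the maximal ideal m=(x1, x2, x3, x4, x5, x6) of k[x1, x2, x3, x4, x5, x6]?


Graded Nakayama: mu(m^d) = dim_k (m^d/m^(d+1)) = #degree-4 monomials in 6 vars
C(n+d-1,d)=C(9,4)=126


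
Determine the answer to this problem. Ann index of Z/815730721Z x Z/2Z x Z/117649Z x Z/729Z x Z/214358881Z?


Exponent = lcm of the cyclic orders; pairwise coprime => product.
13^8*2^1*7^6*3^6*11^8=815730721*2*117649*729*214358881=29993977668370238547666642


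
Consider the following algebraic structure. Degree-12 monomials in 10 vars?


C(d+n-1,n-1)=C(21,9)=293930


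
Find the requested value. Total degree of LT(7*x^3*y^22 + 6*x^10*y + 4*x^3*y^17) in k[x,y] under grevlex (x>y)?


LT: 7*x^3*y^22
deg_x=3, deg_y=22
Total=3+22=25


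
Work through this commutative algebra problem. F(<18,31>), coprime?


gcd(18,31)=1 => F=ab-a-b=18*31-18-31=558-49=509


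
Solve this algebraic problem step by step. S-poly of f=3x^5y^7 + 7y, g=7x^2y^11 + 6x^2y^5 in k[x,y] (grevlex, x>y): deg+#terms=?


LT(f)=3x^5y^7, LT(g)=7x^2y^11
lcm(LM)=x^5y^11
S(f,g) (scaled by 21 to clear denominators) = 7y^4*f - 3x^3*g = -18x^5y^5 + 49y^5
2 terms, deg 10.
10+2=12


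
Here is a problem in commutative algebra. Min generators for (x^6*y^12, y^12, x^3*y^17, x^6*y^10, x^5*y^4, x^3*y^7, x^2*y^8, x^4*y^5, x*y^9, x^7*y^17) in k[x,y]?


Remove redundant (divisible by others).
x^3*y^17 redundant.
x^6*y^10 redundant.
x^7*y^17 redundant.
x^6*y^12 redundant.
Min: x^5*y^4, x^4*y^5, x^3*y^7, x^2*y^8, x*y^9, y^12
Count=6


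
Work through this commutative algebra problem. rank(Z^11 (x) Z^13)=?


rank(M(x)N) = rank(M)*rank(N)
11*13 = 143


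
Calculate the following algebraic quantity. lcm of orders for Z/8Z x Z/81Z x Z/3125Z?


Exponent = lcm of the cyclic orders; pairwise coprime => product.
2^3*3^4*5^5=8*81*3125=2025000


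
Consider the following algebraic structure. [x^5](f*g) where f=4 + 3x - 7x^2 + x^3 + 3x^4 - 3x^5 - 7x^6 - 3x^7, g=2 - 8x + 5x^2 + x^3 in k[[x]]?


[x^5] = sum a_i*b_j, i+j=5
  -7*1=-7
  1*5=5
  3*-8=-24
  -3*2=-6
Sum=-32


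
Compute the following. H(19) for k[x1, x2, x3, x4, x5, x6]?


C(d+n-1,n-1)=C(24,5)=42504


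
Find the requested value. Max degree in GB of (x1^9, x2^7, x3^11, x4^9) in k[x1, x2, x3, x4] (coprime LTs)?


Pure powers, coprime LTs => already GB.
Degrees: 9, 7, 11, 9
Max=11


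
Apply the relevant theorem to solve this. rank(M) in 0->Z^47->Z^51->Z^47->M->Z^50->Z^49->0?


Alt sum=0:
(-1)^0*47 + (-1)^1*51 + (-1)^2*47 + (-1)^3*? + (-1)^4*50 + (-1)^5*49=0
rank(M)=44


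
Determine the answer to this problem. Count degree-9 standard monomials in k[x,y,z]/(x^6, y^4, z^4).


Need i<6, j<4, k<4 with i+j+k=9.
For each i, j ranges over max(0,9-i-3)..min(3,9-i):
  i=0: j in [6,3] -> 0
  i=1: j in [5,3] -> 0
  i=2: j in [4,3] -> 0
  i=3: j in [3,3] -> 1
  i=4: j in [2,3] -> 2
  i=5: j in [1,3] -> 3
H(9) = 0+0+0+1+2+3 = 6


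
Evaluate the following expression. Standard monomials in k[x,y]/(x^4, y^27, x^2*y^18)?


k[x,y]/I, I = (x^4, y^27, x^2*y^18)
Rect: 4x27=108. Corner: (4-2)x(27-18)=18.
dim = 108-18 = 90


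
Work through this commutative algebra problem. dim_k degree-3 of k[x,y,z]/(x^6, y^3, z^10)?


Need i<6, j<3, k<10 with i+j+k=3.
For each i, j ranges over max(0,3-i-9)..min(2,3-i):
  i=0: j in [0,2] -> 3
  i=1: j in [0,2] -> 3
  i=2: j in [0,1] -> 2
  i=3: j in [0,0] -> 1
H(3) = 3+3+2+1 = 9


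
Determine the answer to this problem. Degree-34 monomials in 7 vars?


C(d+n-1,n-1)=C(40,6)=3838380


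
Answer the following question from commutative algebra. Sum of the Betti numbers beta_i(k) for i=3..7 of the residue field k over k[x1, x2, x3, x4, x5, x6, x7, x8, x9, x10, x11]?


Koszul resolution: beta_i(k)=C(n,i), n=11
C(11,3)=165, C(11,4)=330, C(11,5)=462, C(11,6)=462, C(11,7)=330
Sum=1749


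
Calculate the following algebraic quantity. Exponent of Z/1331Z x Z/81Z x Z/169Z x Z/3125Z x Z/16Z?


Exponent = lcm of the cyclic orders; pairwise coprime => product.
11^3*3^4*13^2*5^5*2^4=1331*81*169*3125*16=911002950000


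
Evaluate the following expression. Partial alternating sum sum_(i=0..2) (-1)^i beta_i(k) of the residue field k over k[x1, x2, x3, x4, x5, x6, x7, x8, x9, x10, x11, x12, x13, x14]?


Koszul resolution: beta_i(k)=C(n,i), n=14
sum_(i=0..p) (-1)^i C(n,i) = (-1)^p C(n-1,p)
(-1)^2*C(13,2) = (-1)^2*78 = 78


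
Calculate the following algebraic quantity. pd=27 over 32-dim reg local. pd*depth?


pd+depth=32
depth=32-27=5
pd*depth=27*5=135


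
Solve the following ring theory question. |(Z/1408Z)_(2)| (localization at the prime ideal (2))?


2-primary part: 1408=2^7*11
Size=2^7=128


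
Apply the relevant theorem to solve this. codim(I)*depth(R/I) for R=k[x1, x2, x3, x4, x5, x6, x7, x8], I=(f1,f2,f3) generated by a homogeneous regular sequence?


codim=3, depth=dim(R/I)=8-3=5
Product=3*5=15


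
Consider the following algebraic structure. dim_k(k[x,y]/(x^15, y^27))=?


Basis: x^i*y^j, i<15, j<27
15*27=405


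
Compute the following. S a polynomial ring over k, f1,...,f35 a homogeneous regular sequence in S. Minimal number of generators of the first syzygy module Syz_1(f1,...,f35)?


Regular sequence => Koszul complex is the minimal free resolution.
Syz_1 minimally generated by Koszul relations f_i*e_j - f_j*e_i (i<j): mu(Syz_1) = beta_2 = C(m,2) = m(m-1)/2
m=35
35*34/2 = 595


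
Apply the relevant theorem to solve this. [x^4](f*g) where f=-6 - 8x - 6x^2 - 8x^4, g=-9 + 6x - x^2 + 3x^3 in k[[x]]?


[x^4] = sum a_i*b_j, i+j=4
  -8*3=-24
  -6*-1=6
  -8*-9=72
Sum=54


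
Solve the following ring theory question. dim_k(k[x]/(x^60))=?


Basis: 1,x,...,x^59
dim=60


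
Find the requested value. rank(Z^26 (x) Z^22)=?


rank(M(x)N) = rank(M)*rank(N)
26*22 = 572


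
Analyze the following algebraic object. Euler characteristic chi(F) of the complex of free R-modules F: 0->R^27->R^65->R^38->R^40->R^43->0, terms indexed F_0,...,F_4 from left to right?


chi = sum (-1)^i * rank:
(-1)^0*27=27
(-1)^1*65=-65
(-1)^2*38=38
(-1)^3*40=-40
(-1)^4*43=43
chi=3


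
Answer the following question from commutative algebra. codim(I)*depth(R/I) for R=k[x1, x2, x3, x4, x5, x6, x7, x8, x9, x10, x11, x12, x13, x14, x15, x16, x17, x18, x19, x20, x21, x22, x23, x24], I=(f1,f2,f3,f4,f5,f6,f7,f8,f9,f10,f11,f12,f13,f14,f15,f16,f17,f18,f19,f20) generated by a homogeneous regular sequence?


codim=20, depth=dim(R/I)=24-20=4
Product=20*4=80


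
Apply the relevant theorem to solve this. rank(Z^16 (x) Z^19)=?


rank(M(x)N) = rank(M)*rank(N)
16*19 = 304


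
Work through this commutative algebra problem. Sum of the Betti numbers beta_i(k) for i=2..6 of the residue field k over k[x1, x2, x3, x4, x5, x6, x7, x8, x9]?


Koszul resolution: beta_i(k)=C(n,i), n=9
C(9,2)=36, C(9,3)=84, C(9,4)=126, C(9,5)=126, C(9,6)=84
Sum=456


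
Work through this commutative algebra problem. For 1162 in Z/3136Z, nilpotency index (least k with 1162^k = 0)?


1162^k mod 3136:
k=1: 1162
k=2: 1764
k=3: 1960
k=4: 784
k=5: 1568
k=6: 0
First zero at k = 6


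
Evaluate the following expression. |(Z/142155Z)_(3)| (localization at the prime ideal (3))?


3-primary part: 142155=3^7*65
Size=3^7=2187


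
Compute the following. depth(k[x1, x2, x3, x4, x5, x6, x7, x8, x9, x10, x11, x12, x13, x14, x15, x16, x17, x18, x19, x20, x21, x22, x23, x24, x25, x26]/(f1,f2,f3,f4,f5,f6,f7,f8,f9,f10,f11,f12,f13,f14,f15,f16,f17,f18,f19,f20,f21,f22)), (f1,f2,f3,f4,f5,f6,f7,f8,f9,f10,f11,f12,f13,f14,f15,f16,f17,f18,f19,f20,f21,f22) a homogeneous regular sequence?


depth(R)=26
depth(R/I)=26-22=4


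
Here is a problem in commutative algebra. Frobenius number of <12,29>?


gcd(12,29)=1 => F=ab-a-b=12*29-12-29=348-41=307


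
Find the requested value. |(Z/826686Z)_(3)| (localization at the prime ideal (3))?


3-primary part: 826686=3^10*14
Size=3^10=59049


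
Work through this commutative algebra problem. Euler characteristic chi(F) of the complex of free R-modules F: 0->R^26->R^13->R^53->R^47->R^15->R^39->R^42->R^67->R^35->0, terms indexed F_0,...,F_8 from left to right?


chi = sum (-1)^i * rank:
(-1)^0*26=26
(-1)^1*13=-13
(-1)^2*53=53
(-1)^3*47=-47
(-1)^4*15=15
(-1)^5*39=-39
(-1)^6*42=42
(-1)^7*67=-67
(-1)^8*35=35
chi=5


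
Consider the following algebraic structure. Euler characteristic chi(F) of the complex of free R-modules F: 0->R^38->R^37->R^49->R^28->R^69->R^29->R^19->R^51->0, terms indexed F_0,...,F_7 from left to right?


chi = sum (-1)^i * rank:
(-1)^0*38=38
(-1)^1*37=-37
(-1)^2*49=49
(-1)^3*28=-28
(-1)^4*69=69
(-1)^5*29=-29
(-1)^6*19=19
(-1)^7*51=-51
chi=30


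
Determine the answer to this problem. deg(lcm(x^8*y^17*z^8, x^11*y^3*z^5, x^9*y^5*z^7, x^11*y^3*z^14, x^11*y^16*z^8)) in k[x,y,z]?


lcm = componentwise max:
x: max(8,11,9,11,11)=11
y: max(17,3,5,3,16)=17
z: max(8,5,7,14,8)=14
Total=11+17+14=42


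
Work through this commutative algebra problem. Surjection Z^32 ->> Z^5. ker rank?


rank(ker) = 32-5 = 27


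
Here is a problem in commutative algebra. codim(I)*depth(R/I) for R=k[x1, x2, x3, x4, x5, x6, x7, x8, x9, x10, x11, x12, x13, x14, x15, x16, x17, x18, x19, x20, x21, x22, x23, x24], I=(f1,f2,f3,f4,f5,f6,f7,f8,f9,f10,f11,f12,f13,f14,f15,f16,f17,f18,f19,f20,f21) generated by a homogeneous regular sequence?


codim=21, depth=dim(R/I)=24-21=3
Product=21*3=63


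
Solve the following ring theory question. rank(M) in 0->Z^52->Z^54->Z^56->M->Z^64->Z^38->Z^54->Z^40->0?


Alt sum=0:
(-1)^0*52 + (-1)^1*54 + (-1)^2*56 + (-1)^3*? + (-1)^4*64 + (-1)^5*38 + (-1)^6*54 + (-1)^7*40=0
rank(M)=94


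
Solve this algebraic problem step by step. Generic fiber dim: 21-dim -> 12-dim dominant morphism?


dim(fiber)=dim(X)-dim(Y)=21-12=9


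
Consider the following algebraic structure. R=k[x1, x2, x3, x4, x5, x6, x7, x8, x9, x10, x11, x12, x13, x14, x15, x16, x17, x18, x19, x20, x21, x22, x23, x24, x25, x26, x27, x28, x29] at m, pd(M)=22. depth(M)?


pd+depth=depth(R)=29
depth=29-22=7


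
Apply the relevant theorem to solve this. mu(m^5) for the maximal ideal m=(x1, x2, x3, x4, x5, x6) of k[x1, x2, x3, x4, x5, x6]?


Graded Nakayama: mu(m^d) = dim_k (m^d/m^(d+1)) = #degree-5 monomials in 6 vars
C(n+d-1,d)=C(10,5)=252


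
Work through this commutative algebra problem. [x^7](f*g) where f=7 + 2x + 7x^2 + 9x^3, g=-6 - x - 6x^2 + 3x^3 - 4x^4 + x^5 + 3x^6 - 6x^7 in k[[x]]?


[x^7] = sum a_i*b_j, i+j=7
  7*-6=-42
  2*3=6
  7*1=7
  9*-4=-36
Sum=-65


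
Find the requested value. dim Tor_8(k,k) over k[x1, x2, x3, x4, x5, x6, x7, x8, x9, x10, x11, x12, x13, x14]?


Koszul: C(n,i)=C(14,8)=3003


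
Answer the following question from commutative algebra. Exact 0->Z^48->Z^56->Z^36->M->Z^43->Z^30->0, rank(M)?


Alt sum=0:
(-1)^0*48 + (-1)^1*56 + (-1)^2*36 + (-1)^3*? + (-1)^4*43 + (-1)^5*30=0
rank(M)=41


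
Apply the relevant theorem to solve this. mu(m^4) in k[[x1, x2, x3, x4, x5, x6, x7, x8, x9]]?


C(n+d-1,d)=C(12,4)=495


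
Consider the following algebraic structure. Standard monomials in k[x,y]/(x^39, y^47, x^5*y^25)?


k[x,y]/I, I = (x^39, y^47, x^5*y^25)
Rect: 39x47=1833. Corner: (39-5)x(47-25)=748.
dim = 1833-748 = 1085


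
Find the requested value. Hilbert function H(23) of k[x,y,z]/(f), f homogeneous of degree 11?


C(25,2)-C(14,2)=300-91=209


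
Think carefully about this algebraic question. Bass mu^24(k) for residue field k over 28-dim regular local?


C(n,i)=C(28,24)=20475


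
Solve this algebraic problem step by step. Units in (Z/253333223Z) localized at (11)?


Local ring = Z/19487171Z.
phi(19487171) = 11^6*(11-1) = 17715610


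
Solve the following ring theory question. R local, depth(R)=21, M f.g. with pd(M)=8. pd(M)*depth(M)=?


pd+depth=21
depth=21-8=13
pd*depth=8*13=104


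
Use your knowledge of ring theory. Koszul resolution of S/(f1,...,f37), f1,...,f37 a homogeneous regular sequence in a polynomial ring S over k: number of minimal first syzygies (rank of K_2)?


Regular sequence => Koszul complex is the minimal free resolution.
Syz_1 minimally generated by Koszul relations f_i*e_j - f_j*e_i (i<j): mu(Syz_1) = beta_2 = C(m,2) = m(m-1)/2
m=37
37*36/2 = 666


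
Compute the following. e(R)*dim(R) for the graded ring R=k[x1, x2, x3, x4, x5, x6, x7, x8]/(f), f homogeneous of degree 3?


e(R)=deg(f)=3, dim(R)=8-1=7
e*dim=3*7=21


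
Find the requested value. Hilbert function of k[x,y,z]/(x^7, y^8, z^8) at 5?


Need i<7, j<8, k<8 with i+j+k=5.
For each i, j ranges over max(0,5-i-7)..min(7,5-i):
  i=0: j in [0,5] -> 6
  i=1: j in [0,4] -> 5
  i=2: j in [0,3] -> 4
  i=3: j in [0,2] -> 3
  i=4: j in [0,1] -> 2
  i=5: j in [0,0] -> 1
H(5) = 6+5+4+3+2+1 = 21


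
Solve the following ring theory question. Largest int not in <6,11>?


gcd(6,11)=1 => F=ab-a-b=6*11-6-11=66-17=49


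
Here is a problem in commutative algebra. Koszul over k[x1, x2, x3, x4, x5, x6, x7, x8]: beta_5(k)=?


C(n,i)=C(8,5)=56


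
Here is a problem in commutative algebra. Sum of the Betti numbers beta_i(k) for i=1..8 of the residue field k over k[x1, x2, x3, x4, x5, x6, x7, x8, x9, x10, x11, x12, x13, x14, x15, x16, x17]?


Koszul resolution: beta_i(k)=C(n,i), n=17
C(17,1)=17, C(17,2)=136, C(17,3)=680, C(17,4)=2380, C(17,5)=6188, C(17,6)=12376, C(17,7)=19448, C(17,8)=24310
Sum=65535


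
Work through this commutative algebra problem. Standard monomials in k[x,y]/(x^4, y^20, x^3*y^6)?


k[x,y]/I, I = (x^4, y^20, x^3*y^6)
Rect: 4x20=80. Corner: (4-3)x(20-6)=14.
dim = 80-14 = 66


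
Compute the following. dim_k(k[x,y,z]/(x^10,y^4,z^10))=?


Basis: x^iy^jz^k, i<10,j<4,k<10
10*4*10=400


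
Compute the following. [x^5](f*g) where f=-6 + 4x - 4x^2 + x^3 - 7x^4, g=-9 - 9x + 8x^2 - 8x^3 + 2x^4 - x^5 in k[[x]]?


[x^5] = sum a_i*b_j, i+j=5
  -6*-1=6
  4*2=8
  -4*-8=32
  1*8=8
  -7*-9=63
Sum=117


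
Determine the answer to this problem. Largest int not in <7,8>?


gcd(7,8)=1 => F=ab-a-b=7*8-7-8=56-15=41


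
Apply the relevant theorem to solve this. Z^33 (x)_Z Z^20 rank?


rank(M(x)N) = rank(M)*rank(N)
33*20 = 660


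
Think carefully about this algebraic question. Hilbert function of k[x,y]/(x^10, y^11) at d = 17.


k[x,y], I = (x^10, y^11), d = 17
Need i < 10 and d-i < 11.
Range: 7 <= i <= 9.
H(17) = 3


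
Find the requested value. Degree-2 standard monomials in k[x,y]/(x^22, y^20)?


k[x,y], I = (x^22, y^20), d = 2
Need i < 22 and d-i < 20.
Range: 0 <= i <= 2.
H(2) = 3


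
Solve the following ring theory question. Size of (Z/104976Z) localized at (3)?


3-primary part: 104976=3^8*16
Size=3^8=6561


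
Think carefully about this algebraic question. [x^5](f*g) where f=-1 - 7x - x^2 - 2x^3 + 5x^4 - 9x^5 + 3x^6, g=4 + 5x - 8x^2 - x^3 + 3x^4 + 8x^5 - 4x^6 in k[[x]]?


[x^5] = sum a_i*b_j, i+j=5
  -1*8=-8
  -7*3=-21
  -1*-1=1
  -2*-8=16
  5*5=25
  -9*4=-36
Sum=-23


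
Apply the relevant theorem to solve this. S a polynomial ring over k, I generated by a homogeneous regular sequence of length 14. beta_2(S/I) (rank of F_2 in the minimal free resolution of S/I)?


Regular sequence => Koszul complex is the minimal free resolution.
Syz_1 minimally generated by Koszul relations f_i*e_j - f_j*e_i (i<j): mu(Syz_1) = beta_2 = C(m,2) = m(m-1)/2
m=14
14*13/2 = 91


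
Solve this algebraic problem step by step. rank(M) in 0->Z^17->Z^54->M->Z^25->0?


Alt sum=0:
(-1)^0*17 + (-1)^1*54 + (-1)^2*? + (-1)^3*25=0
rank(M)=62


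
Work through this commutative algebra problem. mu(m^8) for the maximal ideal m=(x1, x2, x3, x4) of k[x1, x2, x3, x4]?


Graded Nakayama: mu(m^d) = dim_k (m^d/m^(d+1)) = #degree-8 monomials in 4 vars
C(n+d-1,d)=C(11,8)=165


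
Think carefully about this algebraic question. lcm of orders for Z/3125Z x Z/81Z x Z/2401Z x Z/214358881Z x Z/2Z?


Exponent = lcm of the cyclic orders; pairwise coprime => product.
5^5*3^4*7^4*11^8*2^1=3125*81*2401*214358881*2=260554559598506250


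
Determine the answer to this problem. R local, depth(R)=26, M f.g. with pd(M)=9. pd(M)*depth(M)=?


pd+depth=26
depth=26-9=17
pd*depth=9*17=153


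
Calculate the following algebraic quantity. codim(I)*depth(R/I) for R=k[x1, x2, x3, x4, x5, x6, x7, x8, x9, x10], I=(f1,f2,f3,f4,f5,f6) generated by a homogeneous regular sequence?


codim=6, depth=dim(R/I)=10-6=4
Product=6*4=24


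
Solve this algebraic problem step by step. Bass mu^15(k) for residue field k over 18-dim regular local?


C(n,i)=C(18,15)=816


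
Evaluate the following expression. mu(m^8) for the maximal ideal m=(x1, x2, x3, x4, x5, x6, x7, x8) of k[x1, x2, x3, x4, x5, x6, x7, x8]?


Graded Nakayama: mu(m^d) = dim_k (m^d/m^(d+1)) = #degree-8 monomials in 8 vars
C(n+d-1,d)=C(15,8)=6435


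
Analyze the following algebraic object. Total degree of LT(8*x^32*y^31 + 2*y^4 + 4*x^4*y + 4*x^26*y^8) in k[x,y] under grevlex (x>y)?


LT: 8*x^32*y^31
deg_x=32, deg_y=31
Total=32+31=63


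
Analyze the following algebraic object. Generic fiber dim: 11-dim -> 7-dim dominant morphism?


dim(fiber)=dim(X)-dim(Y)=11-7=4


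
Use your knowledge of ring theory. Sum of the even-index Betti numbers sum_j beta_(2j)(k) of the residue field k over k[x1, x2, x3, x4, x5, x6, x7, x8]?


Koszul resolution: beta_i(k)=C(n,i), n=8
sum_even C(8,i) = 2^(n-1) = 2^7 = 128


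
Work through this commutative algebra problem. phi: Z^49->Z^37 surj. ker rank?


rank(ker) = 49-37 = 12


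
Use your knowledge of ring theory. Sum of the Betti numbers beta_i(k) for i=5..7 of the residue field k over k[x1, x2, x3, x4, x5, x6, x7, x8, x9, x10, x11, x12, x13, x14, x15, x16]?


Koszul resolution: beta_i(k)=C(n,i), n=16
C(16,5)=4368, C(16,6)=8008, C(16,7)=11440
Sum=23816


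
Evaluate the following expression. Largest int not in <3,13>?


gcd(3,13)=1 => F=ab-a-b=3*13-3-13=39-16=23


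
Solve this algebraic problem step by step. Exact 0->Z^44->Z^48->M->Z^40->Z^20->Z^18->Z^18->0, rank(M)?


Alt sum=0:
(-1)^0*44 + (-1)^1*48 + (-1)^2*? + (-1)^3*40 + (-1)^4*20 + (-1)^5*18 + (-1)^6*18=0
rank(M)=24


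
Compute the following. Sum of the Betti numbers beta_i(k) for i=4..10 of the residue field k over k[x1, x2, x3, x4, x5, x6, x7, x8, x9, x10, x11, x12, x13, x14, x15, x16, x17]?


Koszul resolution: beta_i(k)=C(n,i), n=17
C(17,4)=2380, C(17,5)=6188, C(17,6)=12376, C(17,7)=19448, C(17,8)=24310, C(17,9)=24310, C(17,10)=19448
Sum=108460


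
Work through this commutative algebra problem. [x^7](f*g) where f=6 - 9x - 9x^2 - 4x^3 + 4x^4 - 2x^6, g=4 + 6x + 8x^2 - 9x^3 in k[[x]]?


[x^7] = sum a_i*b_j, i+j=7
  4*-9=-36
  -2*6=-12
Sum=-48


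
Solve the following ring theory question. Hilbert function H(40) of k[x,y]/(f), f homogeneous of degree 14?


H(t)=d for t>=d-1.
d=14, t=40
H(40)=14


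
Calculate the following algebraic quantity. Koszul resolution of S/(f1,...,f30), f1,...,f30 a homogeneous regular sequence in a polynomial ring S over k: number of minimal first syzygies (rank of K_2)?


Regular sequence => Koszul complex is the minimal free resolution.
Syz_1 minimally generated by Koszul relations f_i*e_j - f_j*e_i (i<j): mu(Syz_1) = beta_2 = C(m,2) = m(m-1)/2
m=30
30*29/2 = 435


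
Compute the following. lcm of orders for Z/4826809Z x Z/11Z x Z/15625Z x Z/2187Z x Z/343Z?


Exponent = lcm of the cyclic orders; pairwise coprime => product.
13^6*11^1*5^6*3^7*7^3=4826809*11*15625*2187*343=622322822355609375


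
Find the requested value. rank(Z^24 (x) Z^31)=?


rank(M(x)N) = rank(M)*rank(N)
24*31 = 744


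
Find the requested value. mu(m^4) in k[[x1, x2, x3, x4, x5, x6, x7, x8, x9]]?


C(n+d-1,d)=C(12,4)=495


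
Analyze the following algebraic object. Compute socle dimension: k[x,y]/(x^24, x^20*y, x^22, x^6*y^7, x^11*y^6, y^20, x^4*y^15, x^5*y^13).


Socle = ann(m) = span of standard monomials u with x*u, y*u in I (staircase corners).
Redundant generators: x^24
Minimal generators: x^22, x^20*y, x^11*y^6, x^6*y^7, x^5*y^13, x^4*y^15, y^20
Corners: x^3y^19, x^4y^14, x^5y^12, x^10y^6, x^19y^5, x^21
Socle dim=6


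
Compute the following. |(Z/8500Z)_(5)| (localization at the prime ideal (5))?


5-primary part: 8500=5^3*68
Size=5^3=125


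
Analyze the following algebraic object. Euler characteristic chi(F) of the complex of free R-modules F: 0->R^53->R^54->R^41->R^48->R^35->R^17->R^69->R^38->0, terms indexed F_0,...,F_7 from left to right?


chi = sum (-1)^i * rank:
(-1)^0*53=53
(-1)^1*54=-54
(-1)^2*41=41
(-1)^3*48=-48
(-1)^4*35=35
(-1)^5*17=-17
(-1)^6*69=69
(-1)^7*38=-38
chi=41


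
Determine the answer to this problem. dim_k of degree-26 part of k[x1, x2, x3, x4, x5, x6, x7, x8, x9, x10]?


C(d+n-1,n-1)=C(35,9)=70607460


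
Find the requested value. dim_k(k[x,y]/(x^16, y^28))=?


Basis: x^i*y^j, i<16, j<28
16*28=448


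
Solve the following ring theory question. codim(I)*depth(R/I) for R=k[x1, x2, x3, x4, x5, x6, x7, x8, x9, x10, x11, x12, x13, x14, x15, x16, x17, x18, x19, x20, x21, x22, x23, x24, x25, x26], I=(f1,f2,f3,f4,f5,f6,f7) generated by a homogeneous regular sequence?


codim=7, depth=dim(R/I)=26-7=19
Product=7*19=133


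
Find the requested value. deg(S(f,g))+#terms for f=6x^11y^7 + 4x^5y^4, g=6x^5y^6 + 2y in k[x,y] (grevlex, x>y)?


LT(f)=6x^11y^7, LT(g)=6x^5y^6
lcm(LM)=x^11y^7
S(f,g) (scaled by 36 to clear denominators) = 6*f - 6x^6y*g = 24x^5y^4 - 12x^6y^2
2 terms, deg 9.
9+2=11


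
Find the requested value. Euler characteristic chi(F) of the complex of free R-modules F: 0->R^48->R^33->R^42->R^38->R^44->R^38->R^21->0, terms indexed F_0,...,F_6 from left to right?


chi = sum (-1)^i * rank:
(-1)^0*48=48
(-1)^1*33=-33
(-1)^2*42=42
(-1)^3*38=-38
(-1)^4*44=44
(-1)^5*38=-38
(-1)^6*21=21
chi=46


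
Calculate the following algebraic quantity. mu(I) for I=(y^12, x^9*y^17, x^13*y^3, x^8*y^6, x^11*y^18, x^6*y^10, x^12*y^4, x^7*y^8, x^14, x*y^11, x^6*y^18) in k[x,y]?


Remove redundant (divisible by others).
x^9*y^17 redundant.
x^6*y^18 redundant.
x^11*y^18 redundant.
Min: x^14, x^13*y^3, x^12*y^4, x^8*y^6, x^7*y^8, x^6*y^10, x*y^11, y^12
Count=8


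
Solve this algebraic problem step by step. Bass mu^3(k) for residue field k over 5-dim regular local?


C(n,i)=C(5,3)=10


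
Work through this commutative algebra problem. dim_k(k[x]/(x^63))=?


Basis: 1,x,...,x^62
dim=63


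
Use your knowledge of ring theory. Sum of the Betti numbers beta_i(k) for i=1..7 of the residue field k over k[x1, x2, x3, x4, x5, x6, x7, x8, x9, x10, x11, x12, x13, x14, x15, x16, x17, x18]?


Koszul resolution: beta_i(k)=C(n,i), n=18
C(18,1)=18, C(18,2)=153, C(18,3)=816, C(18,4)=3060, C(18,5)=8568, C(18,6)=18564, C(18,7)=31824
Sum=63003


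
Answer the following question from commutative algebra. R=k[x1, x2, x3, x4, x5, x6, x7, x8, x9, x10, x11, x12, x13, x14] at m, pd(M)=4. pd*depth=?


pd+depth=14
depth=14-4=10
pd*depth=4*10=40


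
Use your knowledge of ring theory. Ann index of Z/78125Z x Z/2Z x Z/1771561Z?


Exponent = lcm of the cyclic orders; pairwise coprime => product.
5^7*2^1*11^6=78125*2*1771561=276806406250


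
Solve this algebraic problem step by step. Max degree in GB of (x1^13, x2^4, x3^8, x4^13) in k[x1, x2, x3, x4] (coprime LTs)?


Pure powers, coprime LTs => already GB.
Degrees: 13, 4, 8, 13
Max=13


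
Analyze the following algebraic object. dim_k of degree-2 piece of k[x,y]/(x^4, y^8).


k[x,y], I = (x^4, y^8), d = 2
Need i < 4 and d-i < 8.
Range: 0 <= i <= 2.
H(2) = 3


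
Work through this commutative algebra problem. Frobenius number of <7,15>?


gcd(7,15)=1 => F=ab-a-b=7*15-7-15=105-22=83


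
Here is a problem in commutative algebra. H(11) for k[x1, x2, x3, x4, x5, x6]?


C(d+n-1,n-1)=C(16,5)=4368


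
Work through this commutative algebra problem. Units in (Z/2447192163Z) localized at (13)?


Local ring = Z/815730721Z.
phi(815730721) = 13^7*(13-1) = 752982204


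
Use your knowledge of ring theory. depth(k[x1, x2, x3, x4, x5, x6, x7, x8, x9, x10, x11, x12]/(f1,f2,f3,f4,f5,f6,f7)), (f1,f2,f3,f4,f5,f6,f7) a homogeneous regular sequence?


depth(R)=12
depth(R/I)=12-7=5


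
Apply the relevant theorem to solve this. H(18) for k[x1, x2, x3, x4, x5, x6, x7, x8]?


C(d+n-1,n-1)=C(25,7)=480700


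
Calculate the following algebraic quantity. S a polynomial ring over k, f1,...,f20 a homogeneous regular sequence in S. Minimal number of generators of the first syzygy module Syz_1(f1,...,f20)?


Regular sequence => Koszul complex is the minimal free resolution.
Syz_1 minimally generated by Koszul relations f_i*e_j - f_j*e_i (i<j): mu(Syz_1) = beta_2 = C(m,2) = m(m-1)/2
m=20
20*19/2 = 190


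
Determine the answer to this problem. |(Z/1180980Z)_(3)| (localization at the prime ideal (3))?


3-primary part: 1180980=3^10*20
Size=3^10=59049


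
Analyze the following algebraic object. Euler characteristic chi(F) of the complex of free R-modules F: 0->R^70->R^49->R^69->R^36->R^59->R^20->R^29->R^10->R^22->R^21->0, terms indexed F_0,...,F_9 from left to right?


chi = sum (-1)^i * rank:
(-1)^0*70=70
(-1)^1*49=-49
(-1)^2*69=69
(-1)^3*36=-36
(-1)^4*59=59
(-1)^5*20=-20
(-1)^6*29=29
(-1)^7*10=-10
(-1)^8*22=22
(-1)^9*21=-21
chi=113


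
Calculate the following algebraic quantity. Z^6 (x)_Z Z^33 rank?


rank(M(x)N) = rank(M)*rank(N)
6*33 = 198


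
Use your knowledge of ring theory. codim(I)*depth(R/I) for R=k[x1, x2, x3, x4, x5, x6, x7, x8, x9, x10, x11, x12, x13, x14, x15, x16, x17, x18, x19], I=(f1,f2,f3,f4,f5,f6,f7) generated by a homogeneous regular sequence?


codim=7, depth=dim(R/I)=19-7=12
Product=7*12=84


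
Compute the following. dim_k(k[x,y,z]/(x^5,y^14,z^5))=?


Basis: x^iy^jz^k, i<5,j<14,k<5
5*14*5=350


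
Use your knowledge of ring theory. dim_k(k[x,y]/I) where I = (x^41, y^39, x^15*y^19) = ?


k[x,y]/I, I = (x^41, y^39, x^15*y^19)
Rect: 41x39=1599. Corner: (41-15)x(39-19)=520.
dim = 1599-520 = 1079


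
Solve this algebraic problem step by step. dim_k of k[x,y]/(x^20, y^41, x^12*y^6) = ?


k[x,y]/I, I = (x^20, y^41, x^12*y^6)
Rect: 20x41=820. Corner: (20-12)x(41-6)=280.
dim = 820-280 = 540


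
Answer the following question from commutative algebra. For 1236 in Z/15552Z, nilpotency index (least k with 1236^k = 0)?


1236^k mod 15552:
k=1: 1236
k=2: 3600
k=3: 1728
k=4: 5184
k=5: 0
First zero at k = 5


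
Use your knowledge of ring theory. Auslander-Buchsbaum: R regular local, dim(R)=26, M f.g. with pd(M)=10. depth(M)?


pd+depth=depth(R)=26
depth=26-10=16


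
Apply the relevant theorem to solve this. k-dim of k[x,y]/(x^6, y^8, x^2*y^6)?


k[x,y]/I, I = (x^6, y^8, x^2*y^6)
Rect: 6x8=48. Corner: (6-2)x(8-6)=8.
dim = 48-8 = 40


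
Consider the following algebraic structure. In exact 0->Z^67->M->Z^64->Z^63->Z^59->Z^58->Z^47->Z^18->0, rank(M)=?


Alt sum=0:
(-1)^0*67 + (-1)^1*? + (-1)^2*64 + (-1)^3*63 + (-1)^4*59 + (-1)^5*58 + (-1)^6*47 + (-1)^7*18=0
rank(M)=98


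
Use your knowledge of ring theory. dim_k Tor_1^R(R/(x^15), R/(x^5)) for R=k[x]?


Tor_1(R/I,R/J)=(I cap J)/IJ=(x^15)/(x^20)
dim=20-15=min(15,5)=5


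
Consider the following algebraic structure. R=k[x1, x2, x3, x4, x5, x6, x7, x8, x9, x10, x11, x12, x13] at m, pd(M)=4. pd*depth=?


pd+depth=13
depth=13-4=9
pd*depth=4*9=36


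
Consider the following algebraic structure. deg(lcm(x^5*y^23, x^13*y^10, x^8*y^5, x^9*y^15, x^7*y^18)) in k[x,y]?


lcm = componentwise max:
x: max(5,13,8,9,7)=13
y: max(23,10,5,15,18)=23
Total=13+23=36


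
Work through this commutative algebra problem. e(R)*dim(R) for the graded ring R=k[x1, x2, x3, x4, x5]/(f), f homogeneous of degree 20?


e(R)=deg(f)=20, dim(R)=5-1=4
e*dim=20*4=80


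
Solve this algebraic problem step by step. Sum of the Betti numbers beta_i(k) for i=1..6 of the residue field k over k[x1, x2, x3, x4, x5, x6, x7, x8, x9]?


Koszul resolution: beta_i(k)=C(n,i), n=9
C(9,1)=9, C(9,2)=36, C(9,3)=84, C(9,4)=126, C(9,5)=126, C(9,6)=84
Sum=465


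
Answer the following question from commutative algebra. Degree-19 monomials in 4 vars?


C(d+n-1,n-1)=C(22,3)=1540


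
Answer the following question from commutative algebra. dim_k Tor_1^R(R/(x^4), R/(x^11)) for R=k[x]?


Tor_1(R/I,R/J)=(I cap J)/IJ=(x^11)/(x^15)
dim=15-11=min(4,11)=4


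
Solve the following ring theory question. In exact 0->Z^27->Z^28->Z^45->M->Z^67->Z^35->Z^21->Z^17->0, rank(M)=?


Alt sum=0:
(-1)^0*27 + (-1)^1*28 + (-1)^2*45 + (-1)^3*? + (-1)^4*67 + (-1)^5*35 + (-1)^6*21 + (-1)^7*17=0
rank(M)=80


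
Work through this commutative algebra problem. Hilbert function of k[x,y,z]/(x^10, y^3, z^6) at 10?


Need i<10, j<3, k<6 with i+j+k=10.
For each i, j ranges over max(0,10-i-5)..min(2,10-i):
  i=0: j in [5,2] -> 0
  i=1: j in [4,2] -> 0
  i=2: j in [3,2] -> 0
  i=3: j in [2,2] -> 1
  i=4: j in [1,2] -> 2
  i=5: j in [0,2] -> 3
  i=6: j in [0,2] -> 3
  i=7: j in [0,2] -> 3
  i=8: j in [0,2] -> 3
  i=9: j in [0,1] -> 2
H(10) = 0+0+0+1+2+3+3+3+3+2 = 17


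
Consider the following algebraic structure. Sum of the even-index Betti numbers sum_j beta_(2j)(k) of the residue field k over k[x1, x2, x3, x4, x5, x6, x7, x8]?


Koszul resolution: beta_i(k)=C(n,i), n=8
sum_even C(8,i) = 2^(n-1) = 2^7 = 128


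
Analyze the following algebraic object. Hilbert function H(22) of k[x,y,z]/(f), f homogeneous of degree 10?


C(24,2)-C(14,2)=276-91=185


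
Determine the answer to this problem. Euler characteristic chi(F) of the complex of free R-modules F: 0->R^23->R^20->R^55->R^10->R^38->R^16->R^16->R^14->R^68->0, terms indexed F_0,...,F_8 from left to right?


chi = sum (-1)^i * rank:
(-1)^0*23=23
(-1)^1*20=-20
(-1)^2*55=55
(-1)^3*10=-10
(-1)^4*38=38
(-1)^5*16=-16
(-1)^6*16=16
(-1)^7*14=-14
(-1)^8*68=68
chi=140


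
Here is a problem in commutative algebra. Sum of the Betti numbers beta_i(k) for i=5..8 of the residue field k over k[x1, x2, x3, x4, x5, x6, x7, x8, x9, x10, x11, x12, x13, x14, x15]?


Koszul resolution: beta_i(k)=C(n,i), n=15
C(15,5)=3003, C(15,6)=5005, C(15,7)=6435, C(15,8)=6435
Sum=20878


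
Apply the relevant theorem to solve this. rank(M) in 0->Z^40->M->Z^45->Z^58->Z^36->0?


Alt sum=0:
(-1)^0*40 + (-1)^1*? + (-1)^2*45 + (-1)^3*58 + (-1)^4*36=0
rank(M)=63


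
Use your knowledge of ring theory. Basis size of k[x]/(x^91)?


Basis: 1,x,...,x^90
dim=91


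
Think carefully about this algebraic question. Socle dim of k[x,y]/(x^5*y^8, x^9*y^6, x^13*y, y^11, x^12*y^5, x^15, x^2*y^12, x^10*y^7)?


Socle = ann(m) = span of standard monomials u with x*u, y*u in I (staircase corners).
Redundant generators: x^10*y^7, x^2*y^12
Minimal generators: x^15, x^13*y, x^12*y^5, x^9*y^6, x^5*y^8, y^11
Corners: x^4y^10, x^8y^7, x^11y^5, x^12y^4, x^14
Socle dim=5


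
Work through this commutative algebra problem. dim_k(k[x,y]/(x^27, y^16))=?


Basis: x^i*y^j, i<27, j<16
27*16=432


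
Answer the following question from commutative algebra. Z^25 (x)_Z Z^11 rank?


rank(M(x)N) = rank(M)*rank(N)
25*11 = 275


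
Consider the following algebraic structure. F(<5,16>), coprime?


gcd(5,16)=1 => F=ab-a-b=5*16-5-16=80-21=59


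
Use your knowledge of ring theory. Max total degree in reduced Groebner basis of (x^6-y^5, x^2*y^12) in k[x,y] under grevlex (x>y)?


LT(f1)=x^6, LT(f2)=x^2y^12, lcm=x^6y^12
S(f1,f2) = y^12*f1 - x^4*f2 = -y^17
Reduced GB = {f1, f2, y^17}; degrees 6, 14, 17
Max = 17


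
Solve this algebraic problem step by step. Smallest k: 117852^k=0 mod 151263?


117852^k mod 151263:
k=1: 117852
k=2: 125244
k=3: 12348
k=4: 86436
k=5: 0
First zero at k = 5


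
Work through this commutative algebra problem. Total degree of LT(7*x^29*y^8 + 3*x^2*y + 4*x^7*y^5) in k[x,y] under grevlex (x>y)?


LT: 7*x^29*y^8
deg_x=29, deg_y=8
Total=29+8=37


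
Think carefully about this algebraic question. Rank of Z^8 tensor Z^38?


rank(M(x)N) = rank(M)*rank(N)
8*38 = 304


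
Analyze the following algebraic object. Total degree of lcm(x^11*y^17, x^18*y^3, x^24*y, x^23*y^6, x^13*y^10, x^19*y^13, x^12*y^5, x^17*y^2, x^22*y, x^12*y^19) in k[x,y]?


lcm = componentwise max:
x: max(11,18,24,23,13,19,12,17,22,12)=24
y: max(17,3,1,6,10,13,5,2,1,19)=19
Total=24+19=43


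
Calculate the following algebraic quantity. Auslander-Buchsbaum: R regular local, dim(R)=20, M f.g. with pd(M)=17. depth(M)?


pd+depth=depth(R)=20
depth=20-17=3


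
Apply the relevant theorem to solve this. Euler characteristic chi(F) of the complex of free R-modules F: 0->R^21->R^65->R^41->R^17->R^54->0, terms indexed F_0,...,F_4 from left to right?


chi = sum (-1)^i * rank:
(-1)^0*21=21
(-1)^1*65=-65
(-1)^2*41=41
(-1)^3*17=-17
(-1)^4*54=54
chi=34


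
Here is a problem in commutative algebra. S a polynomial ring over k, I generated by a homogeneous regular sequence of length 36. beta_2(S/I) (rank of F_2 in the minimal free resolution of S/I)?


Regular sequence => Koszul complex is the minimal free resolution.
Syz_1 minimally generated by Koszul relations f_i*e_j - f_j*e_i (i<j): mu(Syz_1) = beta_2 = C(m,2) = m(m-1)/2
m=36
36*35/2 = 630
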